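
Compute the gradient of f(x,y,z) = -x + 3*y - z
(-1, 3, -1)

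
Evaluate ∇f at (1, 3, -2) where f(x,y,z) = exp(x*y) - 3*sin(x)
(-3*cos(1) + 3*exp(3), exp(3), 0)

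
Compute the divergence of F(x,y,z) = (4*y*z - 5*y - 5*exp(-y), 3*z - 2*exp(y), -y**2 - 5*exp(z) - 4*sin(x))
-2*exp(y) - 5*exp(z)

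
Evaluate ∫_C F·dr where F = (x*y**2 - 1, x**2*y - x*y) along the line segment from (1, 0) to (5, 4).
500/3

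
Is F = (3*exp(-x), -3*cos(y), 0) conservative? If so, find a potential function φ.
Yes, F is conservative. φ = -3*sin(y) - 3*exp(-x)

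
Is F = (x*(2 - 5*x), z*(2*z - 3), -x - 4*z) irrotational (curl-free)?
No, ∇×F = (3 - 4*z, 1, 0)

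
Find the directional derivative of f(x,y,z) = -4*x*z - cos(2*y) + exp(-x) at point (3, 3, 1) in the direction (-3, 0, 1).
3*sqrt(10)*exp(-3)/10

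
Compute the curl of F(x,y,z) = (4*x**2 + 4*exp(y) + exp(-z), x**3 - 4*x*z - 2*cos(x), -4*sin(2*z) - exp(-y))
(4*x + exp(-y), -exp(-z), 3*x**2 - 4*z - 4*exp(y) + 2*sin(x))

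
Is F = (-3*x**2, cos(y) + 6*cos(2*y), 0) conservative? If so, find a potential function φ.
Yes, F is conservative. φ = -x**3 + sin(y) + 3*sin(2*y)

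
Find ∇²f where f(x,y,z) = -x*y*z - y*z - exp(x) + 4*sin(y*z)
-4*y**2*sin(y*z) - 4*z**2*sin(y*z) - exp(x)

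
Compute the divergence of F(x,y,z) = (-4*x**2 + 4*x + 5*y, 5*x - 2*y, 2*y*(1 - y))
2 - 8*x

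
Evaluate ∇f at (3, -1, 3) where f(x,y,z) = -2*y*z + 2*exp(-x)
(-2*exp(-3), -6, 2)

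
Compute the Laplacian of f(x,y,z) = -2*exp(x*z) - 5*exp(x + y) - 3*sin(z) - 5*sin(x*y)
-2*x**2*exp(x*z) + 5*x**2*sin(x*y) + 5*y**2*sin(x*y) - 2*z**2*exp(x*z) - 10*exp(x + y) + 3*sin(z)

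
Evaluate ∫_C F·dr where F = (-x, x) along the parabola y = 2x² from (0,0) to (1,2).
5/6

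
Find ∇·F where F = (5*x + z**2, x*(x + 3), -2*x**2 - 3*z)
2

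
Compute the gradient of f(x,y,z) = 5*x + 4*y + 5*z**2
(5, 4, 10*z)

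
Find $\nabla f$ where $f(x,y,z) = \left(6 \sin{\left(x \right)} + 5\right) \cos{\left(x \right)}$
(-5*sin(x) + 6*cos(2*x), 0, 0)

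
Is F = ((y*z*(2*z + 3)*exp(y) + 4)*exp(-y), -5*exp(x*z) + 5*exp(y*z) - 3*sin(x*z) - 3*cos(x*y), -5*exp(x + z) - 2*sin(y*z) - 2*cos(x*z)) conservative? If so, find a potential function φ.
No, ∇×F = (5*x*exp(x*z) + 3*x*cos(x*z) - 5*y*exp(y*z) - 2*z*cos(y*z), 4*y*z + 3*y - 2*z*sin(x*z) + 5*exp(x + z), 3*y*sin(x*y) - 2*z**2 - 5*z*exp(x*z) - 3*z*cos(x*z) - 3*z + 4*exp(-y)) ≠ 0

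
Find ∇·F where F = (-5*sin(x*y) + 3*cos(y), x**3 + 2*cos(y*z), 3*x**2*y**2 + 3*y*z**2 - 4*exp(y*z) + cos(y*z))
6*y*z - 4*y*exp(y*z) - y*sin(y*z) - 5*y*cos(x*y) - 2*z*sin(y*z)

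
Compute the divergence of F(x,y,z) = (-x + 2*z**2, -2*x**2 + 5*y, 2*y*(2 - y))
4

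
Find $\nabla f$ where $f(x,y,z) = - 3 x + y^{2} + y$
(-3, 2*y + 1, 0)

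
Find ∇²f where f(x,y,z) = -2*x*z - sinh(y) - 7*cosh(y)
-sinh(y) - 7*cosh(y)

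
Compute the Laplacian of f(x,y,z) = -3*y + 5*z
0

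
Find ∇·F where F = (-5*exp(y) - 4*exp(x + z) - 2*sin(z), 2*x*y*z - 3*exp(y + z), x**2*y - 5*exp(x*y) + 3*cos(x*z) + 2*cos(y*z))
2*x*z - 3*x*sin(x*z) - 2*y*sin(y*z) - 4*exp(x + z) - 3*exp(y + z)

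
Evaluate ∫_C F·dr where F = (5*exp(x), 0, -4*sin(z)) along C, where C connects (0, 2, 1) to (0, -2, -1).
0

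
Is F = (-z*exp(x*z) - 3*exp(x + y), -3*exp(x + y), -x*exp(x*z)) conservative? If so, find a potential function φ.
Yes, F is conservative. φ = -exp(x*z) - 3*exp(x + y)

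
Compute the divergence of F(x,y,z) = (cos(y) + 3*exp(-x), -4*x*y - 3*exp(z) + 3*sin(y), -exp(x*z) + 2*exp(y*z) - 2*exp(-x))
-x*exp(x*z) - 4*x + 2*y*exp(y*z) + 3*cos(y) - 3*exp(-x)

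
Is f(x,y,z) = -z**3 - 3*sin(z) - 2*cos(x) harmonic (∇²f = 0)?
No, ∇²f = -6*z + 3*sin(z) + 2*cos(x)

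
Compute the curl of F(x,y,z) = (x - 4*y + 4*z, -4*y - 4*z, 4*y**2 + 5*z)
(8*y + 4, 4, 4)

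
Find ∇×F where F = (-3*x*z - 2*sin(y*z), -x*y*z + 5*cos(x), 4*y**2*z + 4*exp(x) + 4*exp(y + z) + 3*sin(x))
(x*y + 8*y*z + 4*exp(y + z), -3*x - 2*y*cos(y*z) - 4*exp(x) - 3*cos(x), -y*z + 2*z*cos(y*z) - 5*sin(x))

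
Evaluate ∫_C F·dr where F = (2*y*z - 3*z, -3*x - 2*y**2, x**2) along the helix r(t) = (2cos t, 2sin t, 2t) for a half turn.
2*pi*(5 - 2*pi)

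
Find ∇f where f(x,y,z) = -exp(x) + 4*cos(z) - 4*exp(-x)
(-exp(x) + 4*exp(-x), 0, -4*sin(z))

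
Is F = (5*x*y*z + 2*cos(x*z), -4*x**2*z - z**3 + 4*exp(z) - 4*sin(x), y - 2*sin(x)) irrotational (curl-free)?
No, ∇×F = (4*x**2 + 3*z**2 - 4*exp(z) + 1, 5*x*y - 2*x*sin(x*z) + 2*cos(x), -13*x*z - 4*cos(x))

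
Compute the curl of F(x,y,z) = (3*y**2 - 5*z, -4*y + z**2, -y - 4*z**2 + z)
(-2*z - 1, -5, -6*y)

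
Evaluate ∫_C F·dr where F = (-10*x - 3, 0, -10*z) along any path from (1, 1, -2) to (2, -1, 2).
-18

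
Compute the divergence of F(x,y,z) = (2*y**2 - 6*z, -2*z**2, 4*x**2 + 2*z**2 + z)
4*z + 1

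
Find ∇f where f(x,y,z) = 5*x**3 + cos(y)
(15*x**2, -sin(y), 0)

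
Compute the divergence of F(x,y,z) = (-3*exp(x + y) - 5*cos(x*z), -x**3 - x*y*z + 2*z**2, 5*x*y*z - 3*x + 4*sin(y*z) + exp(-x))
5*x*y - x*z + 4*y*cos(y*z) + 5*z*sin(x*z) - 3*exp(x + y)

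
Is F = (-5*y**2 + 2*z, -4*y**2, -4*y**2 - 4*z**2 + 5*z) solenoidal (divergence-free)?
No, ∇·F = -8*y - 8*z + 5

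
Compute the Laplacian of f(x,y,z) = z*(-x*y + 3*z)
6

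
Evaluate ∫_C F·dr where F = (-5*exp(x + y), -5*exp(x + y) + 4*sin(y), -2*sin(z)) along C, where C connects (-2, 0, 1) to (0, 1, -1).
-5*E - 4*cos(1) + 5*exp(-2) + 4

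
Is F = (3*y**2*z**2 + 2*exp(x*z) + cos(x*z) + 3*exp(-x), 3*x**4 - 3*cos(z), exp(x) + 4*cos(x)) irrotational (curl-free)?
No, ∇×F = (-3*sin(z), 2*x*exp(x*z) - x*sin(x*z) + 6*y**2*z - exp(x) + 4*sin(x), 12*x**3 - 6*y*z**2)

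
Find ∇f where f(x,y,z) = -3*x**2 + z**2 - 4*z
(-6*x, 0, 2*z - 4)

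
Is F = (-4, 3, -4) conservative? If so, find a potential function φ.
Yes, F is conservative. φ = -4*x + 3*y - 4*z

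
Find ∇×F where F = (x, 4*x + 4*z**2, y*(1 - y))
(-2*y - 8*z + 1, 0, 4)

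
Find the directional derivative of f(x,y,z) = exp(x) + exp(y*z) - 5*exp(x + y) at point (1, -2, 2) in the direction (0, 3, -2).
5*sqrt(13)*(2 - 3*exp(3))*exp(-4)/13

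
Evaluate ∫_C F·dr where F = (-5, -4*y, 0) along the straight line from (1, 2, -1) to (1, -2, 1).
0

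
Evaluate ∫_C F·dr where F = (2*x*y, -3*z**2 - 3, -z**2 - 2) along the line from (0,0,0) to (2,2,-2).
-2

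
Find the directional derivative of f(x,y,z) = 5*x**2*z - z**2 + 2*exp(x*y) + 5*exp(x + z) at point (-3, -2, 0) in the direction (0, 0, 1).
5*exp(-3) + 45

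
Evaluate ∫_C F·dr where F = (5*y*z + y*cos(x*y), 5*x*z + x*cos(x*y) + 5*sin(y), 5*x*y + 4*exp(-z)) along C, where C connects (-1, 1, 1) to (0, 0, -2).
-4*exp(2) + sin(1) + 4*exp(-1) + 5*cos(1)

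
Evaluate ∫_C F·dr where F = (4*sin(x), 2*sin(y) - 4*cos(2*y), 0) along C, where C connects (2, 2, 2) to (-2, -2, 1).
4*sin(4)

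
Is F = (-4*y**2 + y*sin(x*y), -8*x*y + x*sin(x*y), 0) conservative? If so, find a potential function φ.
Yes, F is conservative. φ = -4*x*y**2 - cos(x*y)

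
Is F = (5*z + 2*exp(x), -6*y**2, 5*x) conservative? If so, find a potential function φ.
Yes, F is conservative. φ = 5*x*z - 2*y**3 + 2*exp(x)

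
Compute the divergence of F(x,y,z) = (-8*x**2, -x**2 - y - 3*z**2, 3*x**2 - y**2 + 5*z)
4 - 16*x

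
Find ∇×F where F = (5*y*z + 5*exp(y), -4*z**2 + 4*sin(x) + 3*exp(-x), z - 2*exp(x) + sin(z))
(8*z, 5*y + 2*exp(x), -5*z - 5*exp(y) + 4*cos(x) - 3*exp(-x))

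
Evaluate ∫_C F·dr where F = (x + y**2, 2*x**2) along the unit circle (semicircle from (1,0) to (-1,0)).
-4/3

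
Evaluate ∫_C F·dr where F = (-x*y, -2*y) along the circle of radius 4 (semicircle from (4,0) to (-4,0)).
0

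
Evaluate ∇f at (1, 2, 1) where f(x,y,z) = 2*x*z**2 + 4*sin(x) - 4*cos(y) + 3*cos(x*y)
(-6*sin(2) + 2 + 4*cos(1), sin(2), 4)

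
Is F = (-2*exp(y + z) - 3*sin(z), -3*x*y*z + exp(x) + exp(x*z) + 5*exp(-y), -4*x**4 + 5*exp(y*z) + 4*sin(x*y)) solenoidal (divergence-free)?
No, ∇·F = -3*x*z + 5*y*exp(y*z) - 5*exp(-y)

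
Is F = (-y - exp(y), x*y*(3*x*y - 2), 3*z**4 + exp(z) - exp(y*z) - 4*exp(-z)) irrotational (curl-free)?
No, ∇×F = (-z*exp(y*z), 0, 6*x*y**2 - 2*y + exp(y) + 1)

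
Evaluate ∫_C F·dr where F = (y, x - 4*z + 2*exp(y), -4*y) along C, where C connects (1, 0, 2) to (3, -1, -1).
-9 + 2*exp(-1)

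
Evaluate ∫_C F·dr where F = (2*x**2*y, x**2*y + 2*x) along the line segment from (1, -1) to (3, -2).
-51/2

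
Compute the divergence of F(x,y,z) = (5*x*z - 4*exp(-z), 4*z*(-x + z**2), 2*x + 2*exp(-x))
5*z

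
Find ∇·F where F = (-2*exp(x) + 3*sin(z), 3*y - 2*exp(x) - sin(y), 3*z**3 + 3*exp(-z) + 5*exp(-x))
9*z**2 - 2*exp(x) - cos(y) + 3 - 3*exp(-z)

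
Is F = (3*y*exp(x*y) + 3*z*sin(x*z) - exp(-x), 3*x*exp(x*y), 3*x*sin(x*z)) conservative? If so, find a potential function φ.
Yes, F is conservative. φ = 3*exp(x*y) - 3*cos(x*z) + exp(-x)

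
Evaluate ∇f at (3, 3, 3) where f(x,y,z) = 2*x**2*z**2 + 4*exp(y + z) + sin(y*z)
(108, 3*cos(9) + 4*exp(6), 3*cos(9) + 108 + 4*exp(6))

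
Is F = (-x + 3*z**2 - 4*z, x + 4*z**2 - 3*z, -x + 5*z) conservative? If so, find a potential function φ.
No, ∇×F = (3 - 8*z, 6*z - 3, 1) ≠ 0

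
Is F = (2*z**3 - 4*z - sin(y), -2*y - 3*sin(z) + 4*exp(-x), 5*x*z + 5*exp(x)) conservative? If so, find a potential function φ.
No, ∇×F = (3*cos(z), 6*z**2 - 5*z - 5*exp(x) - 4, cos(y) - 4*exp(-x)) ≠ 0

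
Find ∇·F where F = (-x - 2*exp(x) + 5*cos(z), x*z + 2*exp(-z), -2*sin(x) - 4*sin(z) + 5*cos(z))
-2*exp(x) - 5*sin(z) - 4*cos(z) - 1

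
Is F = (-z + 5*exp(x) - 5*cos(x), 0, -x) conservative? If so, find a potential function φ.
Yes, F is conservative. φ = -x*z + 5*exp(x) - 5*sin(x)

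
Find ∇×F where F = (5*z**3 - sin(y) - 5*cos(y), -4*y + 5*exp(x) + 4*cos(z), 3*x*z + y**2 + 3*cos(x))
(2*y + 4*sin(z), 15*z**2 - 3*z + 3*sin(x), 5*exp(x) - 5*sin(y) + cos(y))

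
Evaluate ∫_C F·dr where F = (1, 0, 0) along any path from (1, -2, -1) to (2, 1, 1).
1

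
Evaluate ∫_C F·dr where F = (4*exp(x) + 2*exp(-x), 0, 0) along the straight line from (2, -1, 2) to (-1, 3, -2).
2*(-2*exp(4) - exp(3) + 1 + 2*E)*exp(-2)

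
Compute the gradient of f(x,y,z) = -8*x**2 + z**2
(-16*x, 0, 2*z)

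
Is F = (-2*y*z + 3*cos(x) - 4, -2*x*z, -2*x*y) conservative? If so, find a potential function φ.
Yes, F is conservative. φ = -2*x*y*z - 4*x + 3*sin(x)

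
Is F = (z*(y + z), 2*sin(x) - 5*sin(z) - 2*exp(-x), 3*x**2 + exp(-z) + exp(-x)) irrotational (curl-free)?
No, ∇×F = (5*cos(z), -6*x + y + 2*z + exp(-x), -z + 2*cos(x) + 2*exp(-x))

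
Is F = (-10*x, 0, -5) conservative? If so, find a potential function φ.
Yes, F is conservative. φ = -5*x**2 - 5*z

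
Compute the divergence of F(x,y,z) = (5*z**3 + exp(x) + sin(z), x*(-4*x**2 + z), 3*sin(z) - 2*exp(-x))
exp(x) + 3*cos(z)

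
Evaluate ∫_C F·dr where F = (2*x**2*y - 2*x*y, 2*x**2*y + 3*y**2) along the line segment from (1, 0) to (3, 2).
44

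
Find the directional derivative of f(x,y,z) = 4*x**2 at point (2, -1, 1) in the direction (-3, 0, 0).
-16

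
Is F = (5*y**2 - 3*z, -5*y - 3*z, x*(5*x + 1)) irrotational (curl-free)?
No, ∇×F = (3, -10*x - 4, -10*y)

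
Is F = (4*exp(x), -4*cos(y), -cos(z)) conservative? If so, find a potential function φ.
Yes, F is conservative. φ = 4*exp(x) - 4*sin(y) - sin(z)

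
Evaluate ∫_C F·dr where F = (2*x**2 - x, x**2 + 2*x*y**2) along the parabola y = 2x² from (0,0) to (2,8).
12694/21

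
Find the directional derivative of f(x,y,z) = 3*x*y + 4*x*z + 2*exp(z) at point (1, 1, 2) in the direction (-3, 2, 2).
sqrt(17)*(-19 + 4*exp(2))/17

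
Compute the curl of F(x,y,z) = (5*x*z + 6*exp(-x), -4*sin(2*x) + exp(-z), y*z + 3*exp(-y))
(z + exp(-z) - 3*exp(-y), 5*x, -8*cos(2*x))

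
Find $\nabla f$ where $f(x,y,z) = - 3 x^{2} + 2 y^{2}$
(-6*x, 4*y, 0)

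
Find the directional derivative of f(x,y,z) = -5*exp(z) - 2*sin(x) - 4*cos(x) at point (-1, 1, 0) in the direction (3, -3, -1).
sqrt(19)*(-12*sin(1) - 6*cos(1) + 5)/19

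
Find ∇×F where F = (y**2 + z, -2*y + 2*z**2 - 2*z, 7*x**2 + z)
(2 - 4*z, 1 - 14*x, -2*y)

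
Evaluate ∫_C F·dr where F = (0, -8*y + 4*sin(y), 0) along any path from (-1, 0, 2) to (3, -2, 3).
-12 - 4*cos(2)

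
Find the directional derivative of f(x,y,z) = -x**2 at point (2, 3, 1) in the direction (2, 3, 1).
-4*sqrt(14)/7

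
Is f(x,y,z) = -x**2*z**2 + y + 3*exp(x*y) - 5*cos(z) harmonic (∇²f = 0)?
No, ∇²f = 3*x**2*exp(x*y) - 2*x**2 + 3*y**2*exp(x*y) - 2*z**2 + 5*cos(z)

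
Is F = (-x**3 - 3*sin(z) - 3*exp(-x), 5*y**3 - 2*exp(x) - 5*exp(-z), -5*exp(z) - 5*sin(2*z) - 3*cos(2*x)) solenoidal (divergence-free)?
No, ∇·F = -3*x**2 + 15*y**2 - 5*exp(z) - 10*cos(2*z) + 3*exp(-x)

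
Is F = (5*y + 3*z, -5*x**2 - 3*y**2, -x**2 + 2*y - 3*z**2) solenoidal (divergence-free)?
No, ∇·F = -6*y - 6*z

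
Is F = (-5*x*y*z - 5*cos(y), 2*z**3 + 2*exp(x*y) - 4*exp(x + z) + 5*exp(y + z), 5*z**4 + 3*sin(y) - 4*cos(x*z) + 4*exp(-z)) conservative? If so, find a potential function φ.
No, ∇×F = (-6*z**2 + 4*exp(x + z) - 5*exp(y + z) + 3*cos(y), -5*x*y - 4*z*sin(x*z), 5*x*z + 2*y*exp(x*y) - 4*exp(x + z) - 5*sin(y)) ≠ 0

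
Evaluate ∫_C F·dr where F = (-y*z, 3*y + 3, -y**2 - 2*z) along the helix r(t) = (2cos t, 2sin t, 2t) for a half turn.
2*pi*(-pi - 2)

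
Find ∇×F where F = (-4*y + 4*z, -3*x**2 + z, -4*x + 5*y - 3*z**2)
(4, 8, 4 - 6*x)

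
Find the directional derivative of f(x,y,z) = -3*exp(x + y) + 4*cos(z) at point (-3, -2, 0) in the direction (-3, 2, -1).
3*sqrt(14)*exp(-5)/14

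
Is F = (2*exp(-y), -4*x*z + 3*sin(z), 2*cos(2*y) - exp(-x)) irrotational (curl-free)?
No, ∇×F = (4*x - 4*sin(2*y) - 3*cos(z), -exp(-x), -4*z + 2*exp(-y))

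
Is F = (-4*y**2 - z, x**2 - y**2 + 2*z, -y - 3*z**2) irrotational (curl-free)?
No, ∇×F = (-3, -1, 2*x + 8*y)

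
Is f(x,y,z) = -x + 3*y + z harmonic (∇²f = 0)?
Yes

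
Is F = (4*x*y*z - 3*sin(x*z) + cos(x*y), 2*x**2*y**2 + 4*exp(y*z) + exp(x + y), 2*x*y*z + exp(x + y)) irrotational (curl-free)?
No, ∇×F = (2*x*z - 4*y*exp(y*z) + exp(x + y), 4*x*y - 3*x*cos(x*z) - 2*y*z - exp(x + y), 4*x*y**2 - 4*x*z + x*sin(x*y) + exp(x + y))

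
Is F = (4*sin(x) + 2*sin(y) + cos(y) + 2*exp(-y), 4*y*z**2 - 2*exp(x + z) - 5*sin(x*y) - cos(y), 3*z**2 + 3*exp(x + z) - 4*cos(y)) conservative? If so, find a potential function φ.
No, ∇×F = (-8*y*z + 2*exp(x + z) + 4*sin(y), -3*exp(x + z), -5*y*cos(x*y) - 2*exp(x + z) + sin(y) - 2*cos(y) + 2*exp(-y)) ≠ 0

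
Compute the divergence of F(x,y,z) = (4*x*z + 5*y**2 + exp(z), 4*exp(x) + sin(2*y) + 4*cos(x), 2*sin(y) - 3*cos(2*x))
4*z + 2*cos(2*y)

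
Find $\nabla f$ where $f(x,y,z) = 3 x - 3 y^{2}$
(3, -6*y, 0)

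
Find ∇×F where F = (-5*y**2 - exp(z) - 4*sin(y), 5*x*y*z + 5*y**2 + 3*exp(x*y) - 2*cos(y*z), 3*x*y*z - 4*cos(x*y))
(-5*x*y + 3*x*z + 4*x*sin(x*y) - 2*y*sin(y*z), -3*y*z - 4*y*sin(x*y) - exp(z), 5*y*z + 3*y*exp(x*y) + 10*y + 4*cos(y))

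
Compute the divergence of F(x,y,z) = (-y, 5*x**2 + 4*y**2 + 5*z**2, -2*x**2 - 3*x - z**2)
8*y - 2*z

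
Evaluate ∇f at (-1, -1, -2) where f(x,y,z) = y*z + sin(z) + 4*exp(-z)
(0, -2, -4*exp(2) - 1 + cos(2))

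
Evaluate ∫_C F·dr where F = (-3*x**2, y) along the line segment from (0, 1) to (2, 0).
-17/2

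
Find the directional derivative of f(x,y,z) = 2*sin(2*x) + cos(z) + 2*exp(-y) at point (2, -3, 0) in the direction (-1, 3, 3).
-2*sqrt(19)*(2*cos(4) + 3*exp(3))/19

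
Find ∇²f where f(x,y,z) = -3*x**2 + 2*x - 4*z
-6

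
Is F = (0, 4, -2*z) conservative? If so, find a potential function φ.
Yes, F is conservative. φ = 4*y - z**2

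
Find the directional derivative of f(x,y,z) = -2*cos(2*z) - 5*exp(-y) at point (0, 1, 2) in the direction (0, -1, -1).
-sqrt(2)*(4*E*sin(4) + 5)*exp(-1)/2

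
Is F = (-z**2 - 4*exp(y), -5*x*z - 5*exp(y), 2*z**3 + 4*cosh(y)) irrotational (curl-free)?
No, ∇×F = (5*x + 4*sinh(y), -2*z, -5*z + 4*exp(y))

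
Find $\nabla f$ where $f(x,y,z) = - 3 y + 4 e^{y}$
(0, 4*exp(y) - 3, 0)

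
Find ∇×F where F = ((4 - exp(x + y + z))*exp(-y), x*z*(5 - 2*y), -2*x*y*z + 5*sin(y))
(-2*x*z + x*(2*y - 5) + 5*cos(y), 2*y*z - exp(x + z), -2*y*z + 5*z + 4*exp(-y))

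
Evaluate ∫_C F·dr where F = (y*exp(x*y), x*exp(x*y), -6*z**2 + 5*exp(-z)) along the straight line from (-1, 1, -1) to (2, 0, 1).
-3 - cosh(1) + 11*sinh(1)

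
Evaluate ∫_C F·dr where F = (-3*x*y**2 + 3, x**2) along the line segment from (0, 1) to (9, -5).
-2943/2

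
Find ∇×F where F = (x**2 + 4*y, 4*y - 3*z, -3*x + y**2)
(2*y + 3, 3, -4)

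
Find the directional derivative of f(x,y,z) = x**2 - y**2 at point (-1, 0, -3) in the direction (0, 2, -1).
0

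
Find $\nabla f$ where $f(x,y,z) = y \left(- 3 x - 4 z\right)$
(-3*y, -3*x - 4*z, -4*y)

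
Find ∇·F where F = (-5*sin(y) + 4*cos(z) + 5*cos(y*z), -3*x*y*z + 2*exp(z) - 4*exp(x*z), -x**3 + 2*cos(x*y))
-3*x*z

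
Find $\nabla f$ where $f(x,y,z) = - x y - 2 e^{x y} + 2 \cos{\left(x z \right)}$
(-2*y*exp(x*y) - y - 2*z*sin(x*z), x*(-2*exp(x*y) - 1), -2*x*sin(x*z))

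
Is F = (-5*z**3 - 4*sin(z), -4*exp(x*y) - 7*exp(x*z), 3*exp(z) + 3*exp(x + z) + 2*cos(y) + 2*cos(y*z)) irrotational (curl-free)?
No, ∇×F = (7*x*exp(x*z) - 2*z*sin(y*z) - 2*sin(y), -15*z**2 - 3*exp(x + z) - 4*cos(z), -4*y*exp(x*y) - 7*z*exp(x*z))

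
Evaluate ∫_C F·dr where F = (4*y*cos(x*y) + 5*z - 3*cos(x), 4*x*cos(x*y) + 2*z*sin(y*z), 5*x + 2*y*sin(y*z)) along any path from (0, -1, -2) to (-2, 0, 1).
-12 + 2*cos(2) + 3*sin(2)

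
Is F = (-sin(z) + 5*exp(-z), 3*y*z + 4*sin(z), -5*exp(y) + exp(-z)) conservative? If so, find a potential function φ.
No, ∇×F = (-3*y - 5*exp(y) - 4*cos(z), -cos(z) - 5*exp(-z), 0) ≠ 0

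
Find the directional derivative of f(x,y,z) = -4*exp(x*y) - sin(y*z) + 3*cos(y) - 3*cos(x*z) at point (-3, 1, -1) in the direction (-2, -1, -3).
sqrt(14)*(-4 + 2*exp(3)*cos(1) + 3*exp(3)*sin(1) + 33*exp(3)*sin(3))*exp(-3)/14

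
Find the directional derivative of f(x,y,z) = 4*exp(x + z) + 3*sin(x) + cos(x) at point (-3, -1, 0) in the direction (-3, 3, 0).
sqrt(2)*(-4 - (3*cos(3) + sin(3))*exp(3))*exp(-3)/2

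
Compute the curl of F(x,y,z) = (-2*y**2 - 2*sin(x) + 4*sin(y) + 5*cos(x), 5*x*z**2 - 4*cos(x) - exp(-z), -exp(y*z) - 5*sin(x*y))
(-10*x*z - 5*x*cos(x*y) - z*exp(y*z) - exp(-z), 5*y*cos(x*y), 4*y + 5*z**2 + 4*sin(x) - 4*cos(y))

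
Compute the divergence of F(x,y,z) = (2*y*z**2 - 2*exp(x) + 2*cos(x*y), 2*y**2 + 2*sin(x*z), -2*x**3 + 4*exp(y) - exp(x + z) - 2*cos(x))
-2*y*sin(x*y) + 4*y - 2*exp(x) - exp(x + z)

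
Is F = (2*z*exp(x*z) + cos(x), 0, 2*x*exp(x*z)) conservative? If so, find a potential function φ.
Yes, F is conservative. φ = 2*exp(x*z) + sin(x)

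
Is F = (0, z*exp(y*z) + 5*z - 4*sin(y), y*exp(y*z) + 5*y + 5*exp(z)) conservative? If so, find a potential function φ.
Yes, F is conservative. φ = 5*y*z + 5*exp(z) + exp(y*z) + 4*cos(y)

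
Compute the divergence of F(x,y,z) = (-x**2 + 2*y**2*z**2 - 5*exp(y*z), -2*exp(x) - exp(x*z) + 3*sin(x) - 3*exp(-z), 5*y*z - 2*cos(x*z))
2*x*sin(x*z) - 2*x + 5*y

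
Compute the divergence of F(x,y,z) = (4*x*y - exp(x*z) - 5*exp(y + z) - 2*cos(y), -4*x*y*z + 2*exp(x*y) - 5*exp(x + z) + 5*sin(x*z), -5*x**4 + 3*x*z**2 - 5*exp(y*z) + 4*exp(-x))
2*x*z + 2*x*exp(x*y) - 5*y*exp(y*z) + 4*y - z*exp(x*z)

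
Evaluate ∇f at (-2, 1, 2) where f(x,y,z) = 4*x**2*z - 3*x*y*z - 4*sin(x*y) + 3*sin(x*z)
(-38 + 6*cos(4) - 4*cos(2), 8*cos(2) + 12, 22 - 6*cos(4))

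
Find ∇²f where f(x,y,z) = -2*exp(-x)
-2*exp(-x)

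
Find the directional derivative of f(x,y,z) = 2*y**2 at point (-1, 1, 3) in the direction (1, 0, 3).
0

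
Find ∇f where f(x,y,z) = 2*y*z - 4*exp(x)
(-4*exp(x), 2*z, 2*y)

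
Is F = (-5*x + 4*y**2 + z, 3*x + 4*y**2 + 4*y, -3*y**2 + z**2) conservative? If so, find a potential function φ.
No, ∇×F = (-6*y, 1, 3 - 8*y) ≠ 0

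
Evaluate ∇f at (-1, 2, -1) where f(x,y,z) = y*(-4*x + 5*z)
(-8, -1, 10)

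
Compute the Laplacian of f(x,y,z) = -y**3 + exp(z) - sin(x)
-6*y + exp(z) + sin(x)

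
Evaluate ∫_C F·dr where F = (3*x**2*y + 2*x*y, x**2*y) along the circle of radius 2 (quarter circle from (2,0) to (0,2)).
-3*pi - 4/3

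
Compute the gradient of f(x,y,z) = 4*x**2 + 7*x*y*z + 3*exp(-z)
(8*x + 7*y*z, 7*x*z, 7*x*y - 3*exp(-z))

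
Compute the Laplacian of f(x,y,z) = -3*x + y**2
2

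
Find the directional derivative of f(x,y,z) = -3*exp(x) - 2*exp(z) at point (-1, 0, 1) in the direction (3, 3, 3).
sqrt(3)*(-2*exp(2) - 3)*exp(-1)/3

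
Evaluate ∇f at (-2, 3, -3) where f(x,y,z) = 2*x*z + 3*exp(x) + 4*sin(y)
(-6 + 3*exp(-2), 4*cos(3), -4)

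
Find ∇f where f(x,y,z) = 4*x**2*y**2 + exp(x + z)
(8*x*y**2 + exp(x + z), 8*x**2*y, exp(x + z))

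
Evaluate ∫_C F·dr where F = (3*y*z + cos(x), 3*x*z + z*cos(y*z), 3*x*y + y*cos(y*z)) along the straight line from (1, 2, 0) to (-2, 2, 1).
-12 - sin(1)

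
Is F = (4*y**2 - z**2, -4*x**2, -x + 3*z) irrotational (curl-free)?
No, ∇×F = (0, 1 - 2*z, -8*x - 8*y)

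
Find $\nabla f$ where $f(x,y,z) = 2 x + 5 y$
(2, 5, 0)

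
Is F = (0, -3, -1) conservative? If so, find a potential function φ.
Yes, F is conservative. φ = -3*y - z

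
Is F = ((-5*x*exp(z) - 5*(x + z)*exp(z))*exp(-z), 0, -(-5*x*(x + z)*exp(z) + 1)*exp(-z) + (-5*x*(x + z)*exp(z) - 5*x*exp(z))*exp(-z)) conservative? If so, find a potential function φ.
Yes, F is conservative. φ = (-5*x*(x + z)*exp(z) + 1)*exp(-z)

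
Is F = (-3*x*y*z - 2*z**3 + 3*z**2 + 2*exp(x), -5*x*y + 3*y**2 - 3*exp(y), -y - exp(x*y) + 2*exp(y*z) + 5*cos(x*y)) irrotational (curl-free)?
No, ∇×F = (-x*exp(x*y) - 5*x*sin(x*y) + 2*z*exp(y*z) - 1, -3*x*y + y*exp(x*y) + 5*y*sin(x*y) - 6*z**2 + 6*z, 3*x*z - 5*y)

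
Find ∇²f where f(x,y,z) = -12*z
0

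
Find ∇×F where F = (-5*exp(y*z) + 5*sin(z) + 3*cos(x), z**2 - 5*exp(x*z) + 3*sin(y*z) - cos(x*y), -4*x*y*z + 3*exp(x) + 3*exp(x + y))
(-4*x*z + 5*x*exp(x*z) - 3*y*cos(y*z) - 2*z + 3*exp(x + y), 4*y*z - 5*y*exp(y*z) - 3*exp(x) - 3*exp(x + y) + 5*cos(z), y*sin(x*y) - 5*z*exp(x*z) + 5*z*exp(y*z))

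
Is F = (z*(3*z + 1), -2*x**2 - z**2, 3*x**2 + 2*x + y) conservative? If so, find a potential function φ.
No, ∇×F = (2*z + 1, -6*x + 6*z - 1, -4*x) ≠ 0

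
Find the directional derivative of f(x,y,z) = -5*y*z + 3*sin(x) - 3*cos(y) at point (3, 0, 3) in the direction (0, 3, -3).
-15*sqrt(2)/2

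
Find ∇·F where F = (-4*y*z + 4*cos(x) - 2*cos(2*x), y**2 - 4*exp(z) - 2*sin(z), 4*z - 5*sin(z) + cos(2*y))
2*y - 4*sin(x) + 4*sin(2*x) - 5*cos(z) + 4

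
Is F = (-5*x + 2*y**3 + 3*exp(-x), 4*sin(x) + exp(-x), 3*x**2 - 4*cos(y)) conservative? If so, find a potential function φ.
No, ∇×F = (4*sin(y), -6*x, -6*y**2 + 4*cos(x) - exp(-x)) ≠ 0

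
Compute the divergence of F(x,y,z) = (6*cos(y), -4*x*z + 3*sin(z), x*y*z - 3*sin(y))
x*y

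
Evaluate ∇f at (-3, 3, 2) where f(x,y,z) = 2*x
(2, 0, 0)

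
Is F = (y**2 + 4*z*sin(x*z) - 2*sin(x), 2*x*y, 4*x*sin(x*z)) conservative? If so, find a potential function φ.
Yes, F is conservative. φ = x*y**2 + 2*cos(x) - 4*cos(x*z)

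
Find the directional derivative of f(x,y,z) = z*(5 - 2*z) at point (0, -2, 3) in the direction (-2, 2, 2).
-7*sqrt(3)/3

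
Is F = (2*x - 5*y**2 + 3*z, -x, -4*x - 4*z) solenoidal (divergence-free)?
No, ∇·F = -2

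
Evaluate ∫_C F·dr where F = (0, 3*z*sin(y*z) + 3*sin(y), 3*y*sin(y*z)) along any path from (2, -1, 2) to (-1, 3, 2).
-3*cos(6) + 3*cos(2) + 3*cos(1) - 3*cos(3)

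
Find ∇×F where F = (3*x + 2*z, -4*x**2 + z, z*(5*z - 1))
(-1, 2, -8*x)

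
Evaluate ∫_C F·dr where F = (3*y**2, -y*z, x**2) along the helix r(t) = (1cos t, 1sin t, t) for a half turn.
-4 + 3*pi/4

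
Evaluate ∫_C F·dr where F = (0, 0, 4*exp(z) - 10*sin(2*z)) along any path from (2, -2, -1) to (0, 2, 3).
-4*exp(-1) - 5*cos(2) + 5*cos(6) + 4*exp(3)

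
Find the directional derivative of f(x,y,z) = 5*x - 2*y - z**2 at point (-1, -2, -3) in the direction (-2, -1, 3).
5*sqrt(14)/7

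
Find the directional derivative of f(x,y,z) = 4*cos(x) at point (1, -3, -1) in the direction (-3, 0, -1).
6*sqrt(10)*sin(1)/5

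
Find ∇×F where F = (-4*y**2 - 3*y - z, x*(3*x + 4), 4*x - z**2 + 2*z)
(0, -5, 6*x + 8*y + 7)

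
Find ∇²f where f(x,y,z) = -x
0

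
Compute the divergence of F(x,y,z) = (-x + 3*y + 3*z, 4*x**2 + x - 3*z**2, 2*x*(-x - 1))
-1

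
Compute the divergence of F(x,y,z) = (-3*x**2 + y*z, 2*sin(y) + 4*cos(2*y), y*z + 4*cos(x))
-6*x + y - 8*sin(2*y) + 2*cos(y)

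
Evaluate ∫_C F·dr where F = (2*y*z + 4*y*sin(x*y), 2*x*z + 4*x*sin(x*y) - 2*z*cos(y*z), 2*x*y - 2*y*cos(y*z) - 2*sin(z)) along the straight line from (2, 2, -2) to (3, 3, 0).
4*cos(4) - 2*cos(2) - 2*sin(4) - 4*cos(9) + 18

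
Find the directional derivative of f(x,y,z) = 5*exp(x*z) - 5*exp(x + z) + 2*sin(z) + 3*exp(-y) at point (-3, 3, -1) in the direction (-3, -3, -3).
sqrt(3)*(-2*exp(4)*cos(1) + 3*E + 10 + 20*exp(7))*exp(-4)/3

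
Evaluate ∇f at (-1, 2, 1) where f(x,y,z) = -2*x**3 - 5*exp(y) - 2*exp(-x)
(-6 + 2*E, -5*exp(2), 0)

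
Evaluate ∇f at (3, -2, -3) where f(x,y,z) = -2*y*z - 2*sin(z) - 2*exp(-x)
(2*exp(-3), 6, 4 - 2*cos(3))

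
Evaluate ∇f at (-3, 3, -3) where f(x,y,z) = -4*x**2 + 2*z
(24, 0, 2)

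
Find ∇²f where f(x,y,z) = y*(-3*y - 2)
-6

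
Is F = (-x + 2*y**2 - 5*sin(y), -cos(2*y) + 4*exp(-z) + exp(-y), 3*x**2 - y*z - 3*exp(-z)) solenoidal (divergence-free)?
No, ∇·F = -y + 2*sin(2*y) - 1 + 3*exp(-z) - exp(-y)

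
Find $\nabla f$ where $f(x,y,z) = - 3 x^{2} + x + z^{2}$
(1 - 6*x, 0, 2*z)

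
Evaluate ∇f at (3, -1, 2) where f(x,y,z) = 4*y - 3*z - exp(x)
(-exp(3), 4, -3)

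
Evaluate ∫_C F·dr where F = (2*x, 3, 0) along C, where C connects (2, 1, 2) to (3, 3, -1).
11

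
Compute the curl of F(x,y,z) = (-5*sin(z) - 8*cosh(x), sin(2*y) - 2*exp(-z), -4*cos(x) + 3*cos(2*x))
(-2*exp(-z), -4*sin(x) + 6*sin(2*x) - 5*cos(z), 0)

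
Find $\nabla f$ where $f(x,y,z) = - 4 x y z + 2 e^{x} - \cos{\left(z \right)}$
(-4*y*z + 2*exp(x), -4*x*z, -4*x*y + sin(z))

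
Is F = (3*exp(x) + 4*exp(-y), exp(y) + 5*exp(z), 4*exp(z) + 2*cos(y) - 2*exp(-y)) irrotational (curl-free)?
No, ∇×F = (-5*exp(z) - 2*sin(y) + 2*exp(-y), 0, 4*exp(-y))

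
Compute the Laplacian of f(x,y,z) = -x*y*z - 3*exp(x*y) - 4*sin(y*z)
-3*x**2*exp(x*y) - 3*y**2*exp(x*y) + 4*y**2*sin(y*z) + 4*z**2*sin(y*z)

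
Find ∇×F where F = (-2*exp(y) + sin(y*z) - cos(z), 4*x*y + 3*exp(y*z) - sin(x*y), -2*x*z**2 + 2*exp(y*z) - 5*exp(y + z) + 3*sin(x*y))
(3*x*cos(x*y) - 3*y*exp(y*z) + 2*z*exp(y*z) - 5*exp(y + z), -3*y*cos(x*y) + y*cos(y*z) + 2*z**2 + sin(z), -y*cos(x*y) + 4*y - z*cos(y*z) + 2*exp(y))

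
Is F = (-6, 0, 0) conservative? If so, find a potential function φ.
Yes, F is conservative. φ = -6*x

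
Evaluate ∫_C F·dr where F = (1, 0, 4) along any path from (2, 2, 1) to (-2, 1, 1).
-4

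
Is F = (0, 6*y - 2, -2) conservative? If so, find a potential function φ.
Yes, F is conservative. φ = 3*y**2 - 2*y - 2*z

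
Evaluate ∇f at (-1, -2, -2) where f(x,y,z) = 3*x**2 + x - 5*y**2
(-5, 20, 0)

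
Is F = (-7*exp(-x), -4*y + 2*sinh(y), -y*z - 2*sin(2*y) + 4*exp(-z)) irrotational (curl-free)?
No, ∇×F = (-z - 4*cos(2*y), 0, 0)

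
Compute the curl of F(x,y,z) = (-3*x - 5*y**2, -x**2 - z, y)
(2, 0, -2*x + 10*y)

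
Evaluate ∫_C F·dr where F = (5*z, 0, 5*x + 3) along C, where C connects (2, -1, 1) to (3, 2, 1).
5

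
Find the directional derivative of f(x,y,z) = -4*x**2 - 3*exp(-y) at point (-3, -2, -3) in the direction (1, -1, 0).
3*sqrt(2)*(8 - exp(2))/2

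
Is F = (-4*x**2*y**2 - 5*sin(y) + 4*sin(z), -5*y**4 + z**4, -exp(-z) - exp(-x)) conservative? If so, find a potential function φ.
No, ∇×F = (-4*z**3, 4*cos(z) - exp(-x), 8*x**2*y + 5*cos(y)) ≠ 0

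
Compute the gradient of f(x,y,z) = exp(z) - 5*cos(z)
(0, 0, exp(z) + 5*sin(z))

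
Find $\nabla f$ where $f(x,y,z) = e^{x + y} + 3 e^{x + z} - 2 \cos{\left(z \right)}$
(exp(x + y) + 3*exp(x + z), exp(x + y), 3*exp(x + z) + 2*sin(z))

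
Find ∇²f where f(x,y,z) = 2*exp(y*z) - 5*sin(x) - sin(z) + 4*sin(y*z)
2*y**2*exp(y*z) - 4*y**2*sin(y*z) + 2*z**2*(exp(y*z) - 2*sin(y*z)) + 5*sin(x) + sin(z)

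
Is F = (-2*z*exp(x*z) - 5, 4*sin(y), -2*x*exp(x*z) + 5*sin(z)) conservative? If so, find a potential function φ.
Yes, F is conservative. φ = -5*x - 2*exp(x*z) - 4*cos(y) - 5*cos(z)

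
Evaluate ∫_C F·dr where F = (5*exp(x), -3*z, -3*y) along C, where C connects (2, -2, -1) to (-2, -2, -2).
-10*sinh(2) - 6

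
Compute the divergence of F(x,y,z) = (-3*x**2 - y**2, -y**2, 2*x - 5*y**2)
-6*x - 2*y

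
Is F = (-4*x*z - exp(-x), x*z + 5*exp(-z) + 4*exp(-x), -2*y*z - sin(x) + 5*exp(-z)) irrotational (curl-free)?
No, ∇×F = (-x - 2*z + 5*exp(-z), -4*x + cos(x), z - 4*exp(-x))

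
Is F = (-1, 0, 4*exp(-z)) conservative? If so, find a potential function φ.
Yes, F is conservative. φ = -x - 4*exp(-z)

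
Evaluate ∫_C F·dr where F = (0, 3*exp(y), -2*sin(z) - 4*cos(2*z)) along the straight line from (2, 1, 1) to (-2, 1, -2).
2*sin(4) - 2*cos(1) + 2*sqrt(2)*sin(pi/4 + 2)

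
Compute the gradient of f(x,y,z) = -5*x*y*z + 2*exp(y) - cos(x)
(-5*y*z + sin(x), -5*x*z + 2*exp(y), -5*x*y)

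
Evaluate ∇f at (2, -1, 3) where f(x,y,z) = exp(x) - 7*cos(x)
(7*sin(2) + exp(2), 0, 0)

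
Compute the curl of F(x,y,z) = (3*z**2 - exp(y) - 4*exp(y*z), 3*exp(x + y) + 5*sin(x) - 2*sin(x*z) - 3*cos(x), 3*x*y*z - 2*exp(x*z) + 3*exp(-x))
(x*(3*z + 2*cos(x*z)), -3*y*z - 4*y*exp(y*z) + 2*z*exp(x*z) + 6*z + 3*exp(-x), 4*z*exp(y*z) - 2*z*cos(x*z) + exp(y) + 3*exp(x + y) + 3*sin(x) + 5*cos(x))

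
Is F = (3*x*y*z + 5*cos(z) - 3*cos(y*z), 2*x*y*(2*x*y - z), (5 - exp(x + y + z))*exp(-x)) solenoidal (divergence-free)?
No, ∇·F = 8*x**2*y - 2*x*z + 3*y*z - exp(y + z)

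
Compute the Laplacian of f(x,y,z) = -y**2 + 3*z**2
4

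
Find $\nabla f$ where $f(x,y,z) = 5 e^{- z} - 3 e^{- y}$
(0, 3*exp(-y), -5*exp(-z))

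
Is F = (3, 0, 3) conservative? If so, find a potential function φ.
Yes, F is conservative. φ = 3*x + 3*z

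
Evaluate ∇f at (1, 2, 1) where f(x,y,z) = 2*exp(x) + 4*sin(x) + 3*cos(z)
(4*cos(1) + 2*E, 0, -3*sin(1))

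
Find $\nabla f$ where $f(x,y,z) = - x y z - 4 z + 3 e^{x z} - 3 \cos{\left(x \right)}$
(-y*z + 3*z*exp(x*z) + 3*sin(x), -x*z, -x*y + 3*x*exp(x*z) - 4)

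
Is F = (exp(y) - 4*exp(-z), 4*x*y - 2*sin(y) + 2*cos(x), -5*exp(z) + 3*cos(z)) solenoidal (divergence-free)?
No, ∇·F = 4*x - 5*exp(z) - 3*sin(z) - 2*cos(y)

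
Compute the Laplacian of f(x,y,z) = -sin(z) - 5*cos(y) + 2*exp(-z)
sin(z) + 5*cos(y) + 2*exp(-z)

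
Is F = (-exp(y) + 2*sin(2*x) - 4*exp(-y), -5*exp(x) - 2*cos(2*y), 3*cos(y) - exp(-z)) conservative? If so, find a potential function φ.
No, ∇×F = (-3*sin(y), 0, -5*exp(x) + exp(y) - 4*exp(-y)) ≠ 0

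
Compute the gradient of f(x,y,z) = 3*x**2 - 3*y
(6*x, -3, 0)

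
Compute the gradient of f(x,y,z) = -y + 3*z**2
(0, -1, 6*z)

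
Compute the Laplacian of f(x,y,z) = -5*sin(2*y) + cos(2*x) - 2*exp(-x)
20*sin(2*y) - 4*cos(2*x) - 2*exp(-x)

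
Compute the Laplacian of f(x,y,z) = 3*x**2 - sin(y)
sin(y) + 6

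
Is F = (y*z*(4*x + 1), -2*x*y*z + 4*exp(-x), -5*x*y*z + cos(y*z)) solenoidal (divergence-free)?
No, ∇·F = -5*x*y - 2*x*z + 4*y*z - y*sin(y*z)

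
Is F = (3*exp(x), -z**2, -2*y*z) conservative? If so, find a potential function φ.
Yes, F is conservative. φ = -y*z**2 + 3*exp(x)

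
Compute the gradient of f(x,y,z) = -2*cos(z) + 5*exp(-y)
(0, -5*exp(-y), 2*sin(z))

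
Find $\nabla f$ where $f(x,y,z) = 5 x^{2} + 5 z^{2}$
(10*x, 0, 10*z)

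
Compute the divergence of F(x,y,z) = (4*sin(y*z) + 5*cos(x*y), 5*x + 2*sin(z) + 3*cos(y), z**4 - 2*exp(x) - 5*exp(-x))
-5*y*sin(x*y) + 4*z**3 - 3*sin(y)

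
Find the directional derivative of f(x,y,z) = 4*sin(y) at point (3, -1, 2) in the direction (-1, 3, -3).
12*sqrt(19)*cos(1)/19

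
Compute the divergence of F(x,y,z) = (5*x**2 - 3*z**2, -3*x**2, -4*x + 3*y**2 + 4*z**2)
10*x + 8*z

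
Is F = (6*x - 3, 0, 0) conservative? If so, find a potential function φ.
Yes, F is conservative. φ = 3*x*(x - 1)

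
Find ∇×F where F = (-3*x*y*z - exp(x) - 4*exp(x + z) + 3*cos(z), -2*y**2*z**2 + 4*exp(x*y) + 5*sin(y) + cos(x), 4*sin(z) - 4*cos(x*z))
(4*y**2*z, -3*x*y - 4*z*sin(x*z) - 4*exp(x + z) - 3*sin(z), 3*x*z + 4*y*exp(x*y) - sin(x))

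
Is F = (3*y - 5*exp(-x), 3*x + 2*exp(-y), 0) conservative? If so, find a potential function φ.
Yes, F is conservative. φ = 3*x*y - 2*exp(-y) + 5*exp(-x)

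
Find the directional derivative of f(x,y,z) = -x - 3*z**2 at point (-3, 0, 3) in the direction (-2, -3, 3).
-26*sqrt(22)/11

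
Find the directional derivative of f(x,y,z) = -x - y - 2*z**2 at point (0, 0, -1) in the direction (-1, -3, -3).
-8*sqrt(19)/19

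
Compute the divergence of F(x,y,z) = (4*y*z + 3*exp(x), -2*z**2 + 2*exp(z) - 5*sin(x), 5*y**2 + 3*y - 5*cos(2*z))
3*exp(x) + 10*sin(2*z)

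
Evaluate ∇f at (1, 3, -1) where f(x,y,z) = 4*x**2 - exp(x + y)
(8 - exp(4), -exp(4), 0)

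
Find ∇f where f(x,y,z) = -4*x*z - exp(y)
(-4*z, -exp(y), -4*x)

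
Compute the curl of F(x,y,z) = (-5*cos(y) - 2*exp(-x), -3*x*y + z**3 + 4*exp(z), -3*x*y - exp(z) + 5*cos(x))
(-3*x - 3*z**2 - 4*exp(z), 3*y + 5*sin(x), -3*y - 5*sin(y))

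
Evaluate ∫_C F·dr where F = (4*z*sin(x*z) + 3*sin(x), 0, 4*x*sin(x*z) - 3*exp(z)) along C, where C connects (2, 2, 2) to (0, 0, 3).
-3*exp(3) - 7 + 4*cos(4) + 3*cos(2) + 3*exp(2)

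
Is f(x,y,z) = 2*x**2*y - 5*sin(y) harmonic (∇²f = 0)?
No, ∇²f = 4*y + 5*sin(y)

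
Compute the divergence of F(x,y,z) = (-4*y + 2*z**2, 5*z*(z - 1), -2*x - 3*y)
0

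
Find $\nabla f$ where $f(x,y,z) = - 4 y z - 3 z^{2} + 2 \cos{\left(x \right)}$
(-2*sin(x), -4*z, -4*y - 6*z)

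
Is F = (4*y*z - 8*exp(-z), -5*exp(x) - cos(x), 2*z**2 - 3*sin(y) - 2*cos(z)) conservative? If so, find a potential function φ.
No, ∇×F = (-3*cos(y), 4*y + 8*exp(-z), -4*z - 5*exp(x) + sin(x)) ≠ 0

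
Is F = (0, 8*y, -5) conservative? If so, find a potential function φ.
Yes, F is conservative. φ = 4*y**2 - 5*z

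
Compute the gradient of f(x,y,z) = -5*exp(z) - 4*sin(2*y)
(0, -8*cos(2*y), -5*exp(z))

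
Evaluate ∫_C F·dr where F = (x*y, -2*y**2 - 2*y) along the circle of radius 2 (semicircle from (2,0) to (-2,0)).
0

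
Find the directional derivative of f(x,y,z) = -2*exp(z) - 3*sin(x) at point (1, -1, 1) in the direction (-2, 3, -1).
sqrt(14)*(3*cos(1) + E)/7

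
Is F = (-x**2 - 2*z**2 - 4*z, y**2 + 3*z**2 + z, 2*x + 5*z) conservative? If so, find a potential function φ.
No, ∇×F = (-6*z - 1, -4*z - 6, 0) ≠ 0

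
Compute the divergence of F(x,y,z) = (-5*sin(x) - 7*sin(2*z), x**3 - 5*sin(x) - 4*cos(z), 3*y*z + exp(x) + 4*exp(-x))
3*y - 5*cos(x)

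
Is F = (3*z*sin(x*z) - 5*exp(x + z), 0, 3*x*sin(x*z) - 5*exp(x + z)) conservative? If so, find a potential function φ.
Yes, F is conservative. φ = -5*exp(x + z) - 3*cos(x*z)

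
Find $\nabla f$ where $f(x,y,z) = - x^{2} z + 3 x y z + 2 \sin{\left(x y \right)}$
(-2*x*z + 3*y*z + 2*y*cos(x*y), x*(3*z + 2*cos(x*y)), x*(-x + 3*y))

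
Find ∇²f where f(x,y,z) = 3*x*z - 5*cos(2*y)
20*cos(2*y)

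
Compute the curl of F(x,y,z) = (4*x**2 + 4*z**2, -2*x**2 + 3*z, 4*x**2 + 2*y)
(-1, -8*x + 8*z, -4*x)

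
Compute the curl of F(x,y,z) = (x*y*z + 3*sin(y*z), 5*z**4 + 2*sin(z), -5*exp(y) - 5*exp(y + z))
(-20*z**3 - 5*exp(y) - 5*exp(y + z) - 2*cos(z), y*(x + 3*cos(y*z)), -z*(x + 3*cos(y*z)))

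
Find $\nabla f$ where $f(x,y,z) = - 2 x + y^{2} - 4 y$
(-2, 2*y - 4, 0)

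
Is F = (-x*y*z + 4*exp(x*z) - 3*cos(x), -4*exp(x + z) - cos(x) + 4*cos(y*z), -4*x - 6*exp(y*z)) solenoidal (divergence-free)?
No, ∇·F = -y*z - 6*y*exp(y*z) + 4*z*exp(x*z) - 4*z*sin(y*z) + 3*sin(x)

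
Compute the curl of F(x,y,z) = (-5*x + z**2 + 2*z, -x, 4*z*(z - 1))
(0, 2*z + 2, -1)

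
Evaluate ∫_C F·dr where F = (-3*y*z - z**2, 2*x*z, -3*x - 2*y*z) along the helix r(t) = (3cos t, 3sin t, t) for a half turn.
-6*pi - 12 + 57*pi**2/4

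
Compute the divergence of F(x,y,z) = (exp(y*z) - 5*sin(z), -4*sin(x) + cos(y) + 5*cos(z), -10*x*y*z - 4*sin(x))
-10*x*y - sin(y)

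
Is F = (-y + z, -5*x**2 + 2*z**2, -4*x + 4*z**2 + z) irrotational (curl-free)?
No, ∇×F = (-4*z, 5, 1 - 10*x)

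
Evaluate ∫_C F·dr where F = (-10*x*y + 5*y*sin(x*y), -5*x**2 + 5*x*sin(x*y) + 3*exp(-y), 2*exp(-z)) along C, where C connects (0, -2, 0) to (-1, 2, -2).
-3 - 3*exp(-2) - 5*cos(2) + exp(2)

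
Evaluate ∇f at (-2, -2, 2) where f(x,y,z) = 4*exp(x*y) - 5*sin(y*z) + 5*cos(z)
(-8*exp(4), -8*exp(4) - 10*cos(4), 10*cos(4) - 5*sin(2))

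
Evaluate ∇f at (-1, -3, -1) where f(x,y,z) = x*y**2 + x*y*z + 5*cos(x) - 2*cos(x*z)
(3*sin(1) + 12, 7, 3 - 2*sin(1))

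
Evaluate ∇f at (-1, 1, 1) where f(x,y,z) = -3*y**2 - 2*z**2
(0, -6, -4)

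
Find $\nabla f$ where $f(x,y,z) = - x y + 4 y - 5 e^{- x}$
(-y + 5*exp(-x), 4 - x, 0)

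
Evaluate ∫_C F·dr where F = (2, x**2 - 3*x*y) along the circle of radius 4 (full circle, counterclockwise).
0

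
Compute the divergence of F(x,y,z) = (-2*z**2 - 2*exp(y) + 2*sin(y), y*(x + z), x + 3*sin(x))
x + z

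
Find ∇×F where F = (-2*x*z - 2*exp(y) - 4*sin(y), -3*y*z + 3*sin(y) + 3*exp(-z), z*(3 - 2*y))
(3*y - 2*z + 3*exp(-z), -2*x, 2*exp(y) + 4*cos(y))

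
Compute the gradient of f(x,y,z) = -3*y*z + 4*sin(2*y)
(0, -3*z + 8*cos(2*y), -3*y)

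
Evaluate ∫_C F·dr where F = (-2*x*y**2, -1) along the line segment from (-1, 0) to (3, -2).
-58/3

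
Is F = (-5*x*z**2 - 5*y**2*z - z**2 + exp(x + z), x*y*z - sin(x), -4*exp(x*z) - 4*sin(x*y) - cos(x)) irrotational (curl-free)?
No, ∇×F = (-x*(y + 4*cos(x*y)), -10*x*z - 5*y**2 + 4*y*cos(x*y) + 4*z*exp(x*z) - 2*z + exp(x + z) - sin(x), 11*y*z - cos(x))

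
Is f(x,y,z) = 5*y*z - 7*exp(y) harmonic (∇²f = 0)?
No, ∇²f = -7*exp(y)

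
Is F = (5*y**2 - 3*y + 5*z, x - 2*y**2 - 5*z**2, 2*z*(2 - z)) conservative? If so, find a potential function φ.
No, ∇×F = (10*z, 5, 4 - 10*y) ≠ 0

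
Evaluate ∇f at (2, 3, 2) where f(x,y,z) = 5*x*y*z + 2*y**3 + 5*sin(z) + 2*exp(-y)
(30, 74 - 2*exp(-3), 5*cos(2) + 30)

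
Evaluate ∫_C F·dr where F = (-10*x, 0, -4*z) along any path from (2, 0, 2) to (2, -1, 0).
8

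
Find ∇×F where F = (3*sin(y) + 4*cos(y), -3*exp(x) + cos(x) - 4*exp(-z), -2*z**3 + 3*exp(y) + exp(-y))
(3*exp(y) - 4*exp(-z) - exp(-y), 0, -3*exp(x) - sin(x) + 4*sin(y) - 3*cos(y))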